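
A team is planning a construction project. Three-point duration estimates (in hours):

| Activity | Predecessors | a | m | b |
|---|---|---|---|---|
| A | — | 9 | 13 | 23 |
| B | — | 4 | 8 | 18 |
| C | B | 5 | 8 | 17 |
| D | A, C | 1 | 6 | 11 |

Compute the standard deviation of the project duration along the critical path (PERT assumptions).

3.50 hours

te_A = (9 + 4·13 + 23)/6 = 84/6 = 14; σ²_A = ((23−9)/6)² = 5.444
te_B = (4 + 4·8 + 18)/6 = 54/6 = 9; σ²_B = ((18−4)/6)² = 5.444
te_C = (5 + 4·8 + 17)/6 = 54/6 = 9; σ²_C = ((17−5)/6)² = 4.000
te_D = (1 + 4·6 + 11)/6 = 36/6 = 6; σ²_D = ((11−1)/6)² = 2.778

Forward pass:
ES_A = 0; EF_A = 14
ES_B = 0; EF_B = 9
ES_C = 9; EF_C = 9+9 = 18
ES_D = max(EF_A=14, EF_C=18) = 18; EF_D = 18+6 = 24
Expected project duration μ = 24 hours. Critical path: B → C → D.

Variance along critical path = 5.444 + 4.000 + 2.778 = 12.222
σ = √12.222 = 3.496 hours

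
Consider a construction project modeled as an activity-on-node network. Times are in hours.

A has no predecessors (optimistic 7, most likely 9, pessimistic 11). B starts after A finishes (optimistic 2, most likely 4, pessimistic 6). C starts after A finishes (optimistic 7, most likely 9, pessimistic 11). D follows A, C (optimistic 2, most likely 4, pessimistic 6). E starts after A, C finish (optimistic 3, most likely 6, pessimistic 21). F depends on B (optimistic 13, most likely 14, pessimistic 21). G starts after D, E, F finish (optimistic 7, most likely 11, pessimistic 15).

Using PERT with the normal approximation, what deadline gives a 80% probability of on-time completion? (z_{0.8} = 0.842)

40.8 hours

te_A = (7 + 4·9 + 11)/6 = 54/6 = 9; σ²_A = ((11−7)/6)² = 0.444
te_B = (2 + 4·4 + 6)/6 = 24/6 = 4; σ²_B = ((6−2)/6)² = 0.444
te_C = (7 + 4·9 + 11)/6 = 54/6 = 9; σ²_C = ((11−7)/6)² = 0.444
te_D = (2 + 4·4 + 6)/6 = 24/6 = 4; σ²_D = ((6−2)/6)² = 0.444
te_E = (3 + 4·6 + 21)/6 = 48/6 = 8; σ²_E = ((21−3)/6)² = 9.000
te_F = (13 + 4·14 + 21)/6 = 90/6 = 15; σ²_F = ((21−13)/6)² = 1.778
te_G = (7 + 4·11 + 15)/6 = 66/6 = 11; σ²_G = ((15−7)/6)² = 1.778

Forward pass:
ES_A = 0; EF_A = 9
ES_B = 9; EF_B = 9+4 = 13
ES_C = 9; EF_C = 9+9 = 18
ES_D = max(EF_A=9, EF_C=18) = 18; EF_D = 18+4 = 22
ES_E = max(EF_A=9, EF_C=18) = 18; EF_E = 18+8 = 26
ES_F = 13; EF_F = 13+15 = 28
ES_G = max(EF_D=22, EF_E=26, EF_F=28) = 28; EF_G = 28+11 = 39
Expected project duration μ = 39 hours. Critical path: A → B → F → G.

Variance along critical path = 0.444 + 0.444 + 1.778 + 1.778 = 4.444; σ = 2.108 hours.
D = μ + z·σ = 39 + 0.842·2.108 = 40.8 hours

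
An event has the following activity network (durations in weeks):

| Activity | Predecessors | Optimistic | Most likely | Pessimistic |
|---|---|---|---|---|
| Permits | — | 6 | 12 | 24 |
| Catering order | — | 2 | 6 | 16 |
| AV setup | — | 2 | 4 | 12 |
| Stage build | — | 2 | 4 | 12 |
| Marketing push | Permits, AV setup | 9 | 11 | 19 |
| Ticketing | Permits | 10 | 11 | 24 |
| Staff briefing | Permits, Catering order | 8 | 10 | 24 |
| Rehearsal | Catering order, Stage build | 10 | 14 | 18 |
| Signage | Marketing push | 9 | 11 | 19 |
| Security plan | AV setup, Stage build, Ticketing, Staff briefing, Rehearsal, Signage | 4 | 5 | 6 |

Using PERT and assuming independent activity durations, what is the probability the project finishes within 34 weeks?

te_Permits = (6 + 4·12 + 24)/6 = 78/6 = 13; σ²_Permits = ((24−6)/6)² = 9.000
te_Catering order = (2 + 4·6 + 16)/6 = 42/6 = 7; σ²_Catering order = ((16−2)/6)² = 5.444
te_AV setup = (2 + 4·4 + 12)/6 = 30/6 = 5; σ²_AV setup = ((12−2)/6)² = 2.778
te_Stage build = (2 + 4·4 + 12)/6 = 30/6 = 5; σ²_Stage build = ((12−2)/6)² = 2.778
te_Marketing push = (9 + 4·11 + 19)/6 = 72/6 = 12; σ²_Marketing push = ((19−9)/6)² = 2.778
te_Ticketing = (10 + 4·11 + 24)/6 = 78/6 = 13; σ²_Ticketing = ((24−10)/6)² = 5.444
te_Staff briefing = (8 + 4·10 + 24)/6 = 72/6 = 12; σ²_Staff briefing = ((24−8)/6)² = 7.111
te_Rehearsal = (10 + 4·14 + 18)/6 = 84/6 = 14; σ²_Rehearsal = ((18−10)/6)² = 1.778
te_Signage = (9 + 4·11 + 19)/6 = 72/6 = 12; σ²_Signage = ((19−9)/6)² = 2.778
te_Security plan = (4 + 4·5 + 6)/6 = 30/6 = 5; σ²_Security plan = ((6−4)/6)² = 0.111

Forward pass:
ES_Permits = 0; EF_Permits = 13
ES_Catering order = 0; EF_Catering order = 7
ES_AV setup = 0; EF_AV setup = 5
ES_Stage build = 0; EF_Stage build = 5
ES_Marketing push = max(EF_Permits=13, EF_AV setup=5) = 13; EF_Marketing push = 13+12 = 25
ES_Ticketing = 13; EF_Ticketing = 13+13 = 26
ES_Staff briefing = max(EF_Permits=13, EF_Catering order=7) = 13; EF_Staff briefing = 13+12 = 25
ES_Rehearsal = max(EF_Catering order=7, EF_Stage build=5) = 7; EF_Rehearsal = 7+14 = 21
ES_Signage = 25; EF_Signage = 25+12 = 37
ES_Security plan = max(EF_AV setup=5, EF_Stage build=5, EF_Ticketing=26, EF_Staff briefing=25, EF_Rehearsal=21, EF_Signage=37) = 37; EF_Security plan = 37+5 = 42
Expected project duration μ = 42 weeks. Critical path: Permits → Marketing push → Signage → Security plan.

Variance along critical path = 9.000 + 2.778 + 2.778 + 0.111 = 14.667; σ = √14.667 = 3.830 weeks.
Z = (34 − 42) / 3.830 = -2.089
P(T ≤ 34) = Φ(-2.089) ≈ 0.018

0.018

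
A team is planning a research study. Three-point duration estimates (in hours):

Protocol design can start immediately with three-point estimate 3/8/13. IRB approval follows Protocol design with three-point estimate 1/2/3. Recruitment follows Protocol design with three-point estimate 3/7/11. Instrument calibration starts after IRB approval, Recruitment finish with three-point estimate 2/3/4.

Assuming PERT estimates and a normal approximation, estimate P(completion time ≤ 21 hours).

te_Protocol design = (3 + 4·8 + 13)/6 = 48/6 = 8; σ²_Protocol design = ((13−3)/6)² = 2.778
te_IRB approval = (1 + 4·2 + 3)/6 = 12/6 = 2; σ²_IRB approval = ((3−1)/6)² = 0.111
te_Recruitment = (3 + 4·7 + 11)/6 = 42/6 = 7; σ²_Recruitment = ((11−3)/6)² = 1.778
te_Instrument calibration = (2 + 4·3 + 4)/6 = 18/6 = 3; σ²_Instrument calibration = ((4−2)/6)² = 0.111

Forward pass:
ES_Protocol design = 0; EF_Protocol design = 8
ES_IRB approval = 8; EF_IRB approval = 8+2 = 10
ES_Recruitment = 8; EF_Recruitment = 8+7 = 15
ES_Instrument calibration = max(EF_IRB approval=10, EF_Recruitment=15) = 15; EF_Instrument calibration = 15+3 = 18
Expected project duration μ = 18 hours. Critical path: Protocol design → Recruitment → Instrument calibration.

Variance along critical path = 2.778 + 1.778 + 0.111 = 4.667; σ = √4.667 = 2.160 hours.
Z = (21 − 18) / 2.160 = 1.389
P(T ≤ 21) = Φ(1.389) ≈ 0.918

0.918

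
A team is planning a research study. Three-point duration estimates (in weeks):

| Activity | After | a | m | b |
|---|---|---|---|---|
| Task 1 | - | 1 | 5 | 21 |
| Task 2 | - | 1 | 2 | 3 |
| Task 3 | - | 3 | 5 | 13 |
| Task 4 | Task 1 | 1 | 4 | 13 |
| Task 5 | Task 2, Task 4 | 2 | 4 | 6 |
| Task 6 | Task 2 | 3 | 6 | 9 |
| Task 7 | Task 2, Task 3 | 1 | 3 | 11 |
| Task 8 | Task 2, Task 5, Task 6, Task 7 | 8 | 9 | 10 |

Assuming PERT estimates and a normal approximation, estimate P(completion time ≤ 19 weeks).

0.065

te_Task 1 = (1 + 4·5 + 21)/6 = 42/6 = 7; σ²_Task 1 = ((21−1)/6)² = 11.111
te_Task 2 = (1 + 4·2 + 3)/6 = 12/6 = 2; σ²_Task 2 = ((3−1)/6)² = 0.111
te_Task 3 = (3 + 4·5 + 13)/6 = 36/6 = 6; σ²_Task 3 = ((13−3)/6)² = 2.778
te_Task 4 = (1 + 4·4 + 13)/6 = 30/6 = 5; σ²_Task 4 = ((13−1)/6)² = 4.000
te_Task 5 = (2 + 4·4 + 6)/6 = 24/6 = 4; σ²_Task 5 = ((6−2)/6)² = 0.444
te_Task 6 = (3 + 4·6 + 9)/6 = 36/6 = 6; σ²_Task 6 = ((9−3)/6)² = 1.000
te_Task 7 = (1 + 4·3 + 11)/6 = 24/6 = 4; σ²_Task 7 = ((11−1)/6)² = 2.778
te_Task 8 = (8 + 4·9 + 10)/6 = 54/6 = 9; σ²_Task 8 = ((10−8)/6)² = 0.111

Forward pass:
ES_Task 1 = 0; EF_Task 1 = 7
ES_Task 2 = 0; EF_Task 2 = 2
ES_Task 3 = 0; EF_Task 3 = 6
ES_Task 4 = 7; EF_Task 4 = 7+5 = 12
ES_Task 5 = max(EF_Task 2=2, EF_Task 4=12) = 12; EF_Task 5 = 12+4 = 16
ES_Task 6 = 2; EF_Task 6 = 2+6 = 8
ES_Task 7 = max(EF_Task 2=2, EF_Task 3=6) = 6; EF_Task 7 = 6+4 = 10
ES_Task 8 = max(EF_Task 2=2, EF_Task 5=16, EF_Task 6=8, EF_Task 7=10) = 16; EF_Task 8 = 16+9 = 25
Expected project duration μ = 25 weeks. Critical path: Task 1 → Task 4 → Task 5 → Task 8.

Variance along critical path = 11.111 + 4.000 + 0.444 + 0.111 = 15.667; σ = √15.667 = 3.958 weeks.
Z = (19 − 25) / 3.958 = -1.516
P(T ≤ 19) = Φ(-1.516) ≈ 0.065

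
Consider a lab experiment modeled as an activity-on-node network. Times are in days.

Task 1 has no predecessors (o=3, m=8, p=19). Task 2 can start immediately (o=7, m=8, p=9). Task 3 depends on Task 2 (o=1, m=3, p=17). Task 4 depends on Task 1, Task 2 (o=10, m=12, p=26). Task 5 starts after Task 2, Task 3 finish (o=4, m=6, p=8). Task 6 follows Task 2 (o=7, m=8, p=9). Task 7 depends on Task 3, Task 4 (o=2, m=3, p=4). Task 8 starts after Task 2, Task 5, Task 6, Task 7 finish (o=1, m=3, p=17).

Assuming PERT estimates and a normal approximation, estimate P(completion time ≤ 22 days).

te_Task 1 = (3 + 4·8 + 19)/6 = 54/6 = 9; σ²_Task 1 = ((19−3)/6)² = 7.111
te_Task 2 = (7 + 4·8 + 9)/6 = 48/6 = 8; σ²_Task 2 = ((9−7)/6)² = 0.111
te_Task 3 = (1 + 4·3 + 17)/6 = 30/6 = 5; σ²_Task 3 = ((17−1)/6)² = 7.111
te_Task 4 = (10 + 4·12 + 26)/6 = 84/6 = 14; σ²_Task 4 = ((26−10)/6)² = 7.111
te_Task 5 = (4 + 4·6 + 8)/6 = 36/6 = 6; σ²_Task 5 = ((8−4)/6)² = 0.444
te_Task 6 = (7 + 4·8 + 9)/6 = 48/6 = 8; σ²_Task 6 = ((9−7)/6)² = 0.111
te_Task 7 = (2 + 4·3 + 4)/6 = 18/6 = 3; σ²_Task 7 = ((4−2)/6)² = 0.111
te_Task 8 = (1 + 4·3 + 17)/6 = 30/6 = 5; σ²_Task 8 = ((17−1)/6)² = 7.111

Forward pass:
ES_Task 1 = 0; EF_Task 1 = 9
ES_Task 2 = 0; EF_Task 2 = 8
ES_Task 3 = 8; EF_Task 3 = 8+5 = 13
ES_Task 4 = max(EF_Task 1=9, EF_Task 2=8) = 9; EF_Task 4 = 9+14 = 23
ES_Task 5 = max(EF_Task 2=8, EF_Task 3=13) = 13; EF_Task 5 = 13+6 = 19
ES_Task 6 = 8; EF_Task 6 = 8+8 = 16
ES_Task 7 = max(EF_Task 3=13, EF_Task 4=23) = 23; EF_Task 7 = 23+3 = 26
ES_Task 8 = max(EF_Task 2=8, EF_Task 5=19, EF_Task 6=16, EF_Task 7=26) = 26; EF_Task 8 = 26+5 = 31
Expected project duration μ = 31 days. Critical path: Task 1 → Task 4 → Task 7 → Task 8.

Variance along critical path = 7.111 + 7.111 + 0.111 + 7.111 = 21.444; σ = √21.444 = 4.631 days.
Z = (22 − 31) / 4.631 = -1.944
P(T ≤ 22) = Φ(-1.944) ≈ 0.026

0.026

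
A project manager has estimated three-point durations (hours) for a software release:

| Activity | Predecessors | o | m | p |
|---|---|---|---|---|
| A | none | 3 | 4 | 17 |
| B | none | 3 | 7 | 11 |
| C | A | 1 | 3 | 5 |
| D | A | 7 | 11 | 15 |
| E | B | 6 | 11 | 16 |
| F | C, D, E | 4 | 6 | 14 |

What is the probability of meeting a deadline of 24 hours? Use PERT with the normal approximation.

0.356

te_A = (3 + 4·4 + 17)/6 = 36/6 = 6; σ²_A = ((17−3)/6)² = 5.444
te_B = (3 + 4·7 + 11)/6 = 42/6 = 7; σ²_B = ((11−3)/6)² = 1.778
te_C = (1 + 4·3 + 5)/6 = 18/6 = 3; σ²_C = ((5−1)/6)² = 0.444
te_D = (7 + 4·11 + 15)/6 = 66/6 = 11; σ²_D = ((15−7)/6)² = 1.778
te_E = (6 + 4·11 + 16)/6 = 66/6 = 11; σ²_E = ((16−6)/6)² = 2.778
te_F = (4 + 4·6 + 14)/6 = 42/6 = 7; σ²_F = ((14−4)/6)² = 2.778

Forward pass:
ES_A = 0; EF_A = 6
ES_B = 0; EF_B = 7
ES_C = 6; EF_C = 6+3 = 9
ES_D = 6; EF_D = 6+11 = 17
ES_E = 7; EF_E = 7+11 = 18
ES_F = max(EF_C=9, EF_D=17, EF_E=18) = 18; EF_F = 18+7 = 25
Expected project duration μ = 25 hours. Critical path: B → E → F.

Variance along critical path = 1.778 + 2.778 + 2.778 = 7.333; σ = √7.333 = 2.708 hours.
Z = (24 − 25) / 2.708 = -0.369
P(T ≤ 24) = Φ(-0.369) ≈ 0.356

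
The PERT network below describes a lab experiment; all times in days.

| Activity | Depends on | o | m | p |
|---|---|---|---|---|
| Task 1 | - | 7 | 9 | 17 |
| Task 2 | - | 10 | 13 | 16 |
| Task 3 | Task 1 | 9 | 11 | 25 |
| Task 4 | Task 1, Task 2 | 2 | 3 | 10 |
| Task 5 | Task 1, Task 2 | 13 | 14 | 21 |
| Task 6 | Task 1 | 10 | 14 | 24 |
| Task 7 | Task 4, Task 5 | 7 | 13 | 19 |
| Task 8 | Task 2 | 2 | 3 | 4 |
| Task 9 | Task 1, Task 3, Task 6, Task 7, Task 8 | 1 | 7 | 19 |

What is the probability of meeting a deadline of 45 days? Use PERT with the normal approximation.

te_Task 1 = (7 + 4·9 + 17)/6 = 60/6 = 10; σ²_Task 1 = ((17−7)/6)² = 2.778
te_Task 2 = (10 + 4·13 + 16)/6 = 78/6 = 13; σ²_Task 2 = ((16−10)/6)² = 1.000
te_Task 3 = (9 + 4·11 + 25)/6 = 78/6 = 13; σ²_Task 3 = ((25−9)/6)² = 7.111
te_Task 4 = (2 + 4·3 + 10)/6 = 24/6 = 4; σ²_Task 4 = ((10−2)/6)² = 1.778
te_Task 5 = (13 + 4·14 + 21)/6 = 90/6 = 15; σ²_Task 5 = ((21−13)/6)² = 1.778
te_Task 6 = (10 + 4·14 + 24)/6 = 90/6 = 15; σ²_Task 6 = ((24−10)/6)² = 5.444
te_Task 7 = (7 + 4·13 + 19)/6 = 78/6 = 13; σ²_Task 7 = ((19−7)/6)² = 4.000
te_Task 8 = (2 + 4·3 + 4)/6 = 18/6 = 3; σ²_Task 8 = ((4−2)/6)² = 0.111
te_Task 9 = (1 + 4·7 + 19)/6 = 48/6 = 8; σ²_Task 9 = ((19−1)/6)² = 9.000

Forward pass:
ES_Task 1 = 0; EF_Task 1 = 10
ES_Task 2 = 0; EF_Task 2 = 13
ES_Task 3 = 10; EF_Task 3 = 10+13 = 23
ES_Task 4 = max(EF_Task 1=10, EF_Task 2=13) = 13; EF_Task 4 = 13+4 = 17
ES_Task 5 = max(EF_Task 1=10, EF_Task 2=13) = 13; EF_Task 5 = 13+15 = 28
ES_Task 6 = 10; EF_Task 6 = 10+15 = 25
ES_Task 7 = max(EF_Task 4=17, EF_Task 5=28) = 28; EF_Task 7 = 28+13 = 41
ES_Task 8 = 13; EF_Task 8 = 13+3 = 16
ES_Task 9 = max(EF_Task 1=10, EF_Task 3=23, EF_Task 6=25, EF_Task 7=41, EF_Task 8=16) = 41; EF_Task 9 = 41+8 = 49
Expected project duration μ = 49 days. Critical path: Task 2 → Task 5 → Task 7 → Task 9.

Variance along critical path = 1.000 + 1.778 + 4.000 + 9.000 = 15.778; σ = √15.778 = 3.972 days.
Z = (45 − 49) / 3.972 = -1.007
P(T ≤ 45) = Φ(-1.007) ≈ 0.157

0.157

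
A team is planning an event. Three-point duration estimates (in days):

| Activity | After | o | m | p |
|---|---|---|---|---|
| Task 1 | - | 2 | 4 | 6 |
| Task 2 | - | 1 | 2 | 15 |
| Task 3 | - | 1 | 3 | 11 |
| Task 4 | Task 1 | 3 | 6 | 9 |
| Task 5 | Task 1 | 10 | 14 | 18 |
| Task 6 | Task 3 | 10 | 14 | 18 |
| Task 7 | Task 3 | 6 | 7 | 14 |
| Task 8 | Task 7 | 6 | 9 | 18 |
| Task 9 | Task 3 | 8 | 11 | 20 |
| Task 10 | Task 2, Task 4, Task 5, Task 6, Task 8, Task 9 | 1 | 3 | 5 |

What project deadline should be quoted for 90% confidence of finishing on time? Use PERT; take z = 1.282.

28.8 days

te_Task 1 = (2 + 4·4 + 6)/6 = 24/6 = 4; σ²_Task 1 = ((6−2)/6)² = 0.444
te_Task 2 = (1 + 4·2 + 15)/6 = 24/6 = 4; σ²_Task 2 = ((15−1)/6)² = 5.444
te_Task 3 = (1 + 4·3 + 11)/6 = 24/6 = 4; σ²_Task 3 = ((11−1)/6)² = 2.778
te_Task 4 = (3 + 4·6 + 9)/6 = 36/6 = 6; σ²_Task 4 = ((9−3)/6)² = 1.000
te_Task 5 = (10 + 4·14 + 18)/6 = 84/6 = 14; σ²_Task 5 = ((18−10)/6)² = 1.778
te_Task 6 = (10 + 4·14 + 18)/6 = 84/6 = 14; σ²_Task 6 = ((18−10)/6)² = 1.778
te_Task 7 = (6 + 4·7 + 14)/6 = 48/6 = 8; σ²_Task 7 = ((14−6)/6)² = 1.778
te_Task 8 = (6 + 4·9 + 18)/6 = 60/6 = 10; σ²_Task 8 = ((18−6)/6)² = 4.000
te_Task 9 = (8 + 4·11 + 20)/6 = 72/6 = 12; σ²_Task 9 = ((20−8)/6)² = 4.000
te_Task 10 = (1 + 4·3 + 5)/6 = 18/6 = 3; σ²_Task 10 = ((5−1)/6)² = 0.444

Forward pass:
ES_Task 1 = 0; EF_Task 1 = 4
ES_Task 2 = 0; EF_Task 2 = 4
ES_Task 3 = 0; EF_Task 3 = 4
ES_Task 4 = 4; EF_Task 4 = 4+6 = 10
ES_Task 5 = 4; EF_Task 5 = 4+14 = 18
ES_Task 6 = 4; EF_Task 6 = 4+14 = 18
ES_Task 7 = 4; EF_Task 7 = 4+8 = 12
ES_Task 8 = 12; EF_Task 8 = 12+10 = 22
ES_Task 9 = 4; EF_Task 9 = 4+12 = 16
ES_Task 10 = max(EF_Task 2=4, EF_Task 4=10, EF_Task 5=18, EF_Task 6=18, EF_Task 8=22, EF_Task 9=16) = 22; EF_Task 10 = 22+3 = 25
Expected project duration μ = 25 days. Critical path: Task 3 → Task 7 → Task 8 → Task 10.

Variance along critical path = 2.778 + 1.778 + 4.000 + 0.444 = 9.000; σ = 3.000 days.
D = μ + z·σ = 25 + 1.282·3.000 = 28.8 days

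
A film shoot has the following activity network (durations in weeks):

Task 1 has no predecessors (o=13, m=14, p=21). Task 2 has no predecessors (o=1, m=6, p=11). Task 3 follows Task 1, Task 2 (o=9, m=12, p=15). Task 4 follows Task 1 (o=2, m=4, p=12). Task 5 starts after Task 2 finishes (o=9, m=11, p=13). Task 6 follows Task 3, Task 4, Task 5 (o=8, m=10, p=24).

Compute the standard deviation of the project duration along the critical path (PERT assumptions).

te_Task 1 = (13 + 4·14 + 21)/6 = 90/6 = 15; σ²_Task 1 = ((21−13)/6)² = 1.778
te_Task 2 = (1 + 4·6 + 11)/6 = 36/6 = 6; σ²_Task 2 = ((11−1)/6)² = 2.778
te_Task 3 = (9 + 4·12 + 15)/6 = 72/6 = 12; σ²_Task 3 = ((15−9)/6)² = 1.000
te_Task 4 = (2 + 4·4 + 12)/6 = 30/6 = 5; σ²_Task 4 = ((12−2)/6)² = 2.778
te_Task 5 = (9 + 4·11 + 13)/6 = 66/6 = 11; σ²_Task 5 = ((13−9)/6)² = 0.444
te_Task 6 = (8 + 4·10 + 24)/6 = 72/6 = 12; σ²_Task 6 = ((24−8)/6)² = 7.111

Forward pass:
ES_Task 1 = 0; EF_Task 1 = 15
ES_Task 2 = 0; EF_Task 2 = 6
ES_Task 3 = max(EF_Task 1=15, EF_Task 2=6) = 15; EF_Task 3 = 15+12 = 27
ES_Task 4 = 15; EF_Task 4 = 15+5 = 20
ES_Task 5 = 6; EF_Task 5 = 6+11 = 17
ES_Task 6 = max(EF_Task 3=27, EF_Task 4=20, EF_Task 5=17) = 27; EF_Task 6 = 27+12 = 39
Expected project duration μ = 39 weeks. Critical path: Task 1 → Task 3 → Task 6.

Variance along critical path = 1.778 + 1.000 + 7.111 = 9.889
σ = √9.889 = 3.145 weeks

3.14 weeks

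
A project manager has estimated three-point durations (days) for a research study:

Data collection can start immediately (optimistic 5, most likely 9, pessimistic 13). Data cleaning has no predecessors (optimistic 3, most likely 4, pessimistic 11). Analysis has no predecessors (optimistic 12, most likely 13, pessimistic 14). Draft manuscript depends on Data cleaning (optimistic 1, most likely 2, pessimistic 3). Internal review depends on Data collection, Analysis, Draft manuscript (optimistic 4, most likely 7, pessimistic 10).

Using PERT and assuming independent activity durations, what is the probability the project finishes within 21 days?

0.829

te_Data collection = (5 + 4·9 + 13)/6 = 54/6 = 9; σ²_Data collection = ((13−5)/6)² = 1.778
te_Data cleaning = (3 + 4·4 + 11)/6 = 30/6 = 5; σ²_Data cleaning = ((11−3)/6)² = 1.778
te_Analysis = (12 + 4·13 + 14)/6 = 78/6 = 13; σ²_Analysis = ((14−12)/6)² = 0.111
te_Draft manuscript = (1 + 4·2 + 3)/6 = 12/6 = 2; σ²_Draft manuscript = ((3−1)/6)² = 0.111
te_Internal review = (4 + 4·7 + 10)/6 = 42/6 = 7; σ²_Internal review = ((10−4)/6)² = 1.000

Forward pass:
ES_Data collection = 0; EF_Data collection = 9
ES_Data cleaning = 0; EF_Data cleaning = 5
ES_Analysis = 0; EF_Analysis = 13
ES_Draft manuscript = 5; EF_Draft manuscript = 5+2 = 7
ES_Internal review = max(EF_Data collection=9, EF_Analysis=13, EF_Draft manuscript=7) = 13; EF_Internal review = 13+7 = 20
Expected project duration μ = 20 days. Critical path: Analysis → Internal review.

Variance along critical path = 0.111 + 1.000 = 1.111; σ = √1.111 = 1.054 days.
Z = (21 − 20) / 1.054 = 0.949
P(T ≤ 21) = Φ(0.949) ≈ 0.829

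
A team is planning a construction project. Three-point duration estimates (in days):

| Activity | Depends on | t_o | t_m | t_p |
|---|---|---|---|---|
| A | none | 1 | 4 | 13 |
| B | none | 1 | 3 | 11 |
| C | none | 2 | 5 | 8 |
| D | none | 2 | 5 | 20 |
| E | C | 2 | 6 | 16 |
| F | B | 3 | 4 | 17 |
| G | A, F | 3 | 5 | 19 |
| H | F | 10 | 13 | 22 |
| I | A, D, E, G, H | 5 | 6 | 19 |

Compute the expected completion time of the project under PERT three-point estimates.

te_A = (1 + 4·4 + 13)/6 = 30/6 = 5
te_B = (1 + 4·3 + 11)/6 = 24/6 = 4
te_C = (2 + 4·5 + 8)/6 = 30/6 = 5
te_D = (2 + 4·5 + 20)/6 = 42/6 = 7
te_E = (2 + 4·6 + 16)/6 = 42/6 = 7
te_F = (3 + 4·4 + 17)/6 = 36/6 = 6
te_G = (3 + 4·5 + 19)/6 = 42/6 = 7
te_H = (10 + 4·13 + 22)/6 = 84/6 = 14
te_I = (5 + 4·6 + 19)/6 = 48/6 = 8

Forward pass:
ES_A = 0; EF_A = 5
ES_B = 0; EF_B = 4
ES_C = 0; EF_C = 5
ES_D = 0; EF_D = 7
ES_E = 5; EF_E = 5+7 = 12
ES_F = 4; EF_F = 4+6 = 10
ES_G = max(EF_A=5, EF_F=10) = 10; EF_G = 10+7 = 17
ES_H = 10; EF_H = 10+14 = 24
ES_I = max(EF_A=5, EF_D=7, EF_E=12, EF_G=17, EF_H=24) = 24; EF_I = 24+8 = 32
Expected project duration μ = 32 days. Critical path: B → F → H → I.

32 days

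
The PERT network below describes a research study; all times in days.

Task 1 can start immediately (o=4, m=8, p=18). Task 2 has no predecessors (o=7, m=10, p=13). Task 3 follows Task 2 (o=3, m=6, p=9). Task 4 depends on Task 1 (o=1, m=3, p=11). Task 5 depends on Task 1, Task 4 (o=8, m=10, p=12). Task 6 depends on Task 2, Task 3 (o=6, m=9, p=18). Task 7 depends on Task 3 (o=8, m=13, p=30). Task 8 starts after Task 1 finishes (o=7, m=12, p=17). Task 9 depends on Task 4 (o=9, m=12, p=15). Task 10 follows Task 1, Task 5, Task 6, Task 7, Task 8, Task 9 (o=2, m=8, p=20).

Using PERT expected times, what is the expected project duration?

40 days

te_Task 1 = (4 + 4·8 + 18)/6 = 54/6 = 9
te_Task 2 = (7 + 4·10 + 13)/6 = 60/6 = 10
te_Task 3 = (3 + 4·6 + 9)/6 = 36/6 = 6
te_Task 4 = (1 + 4·3 + 11)/6 = 24/6 = 4
te_Task 5 = (8 + 4·10 + 12)/6 = 60/6 = 10
te_Task 6 = (6 + 4·9 + 18)/6 = 60/6 = 10
te_Task 7 = (8 + 4·13 + 30)/6 = 90/6 = 15
te_Task 8 = (7 + 4·12 + 17)/6 = 72/6 = 12
te_Task 9 = (9 + 4·12 + 15)/6 = 72/6 = 12
te_Task 10 = (2 + 4·8 + 20)/6 = 54/6 = 9

Forward pass:
ES_Task 1 = 0; EF_Task 1 = 9
ES_Task 2 = 0; EF_Task 2 = 10
ES_Task 3 = 10; EF_Task 3 = 10+6 = 16
ES_Task 4 = 9; EF_Task 4 = 9+4 = 13
ES_Task 5 = max(EF_Task 1=9, EF_Task 4=13) = 13; EF_Task 5 = 13+10 = 23
ES_Task 6 = max(EF_Task 2=10, EF_Task 3=16) = 16; EF_Task 6 = 16+10 = 26
ES_Task 7 = 16; EF_Task 7 = 16+15 = 31
ES_Task 8 = 9; EF_Task 8 = 9+12 = 21
ES_Task 9 = 13; EF_Task 9 = 13+12 = 25
ES_Task 10 = max(EF_Task 1=9, EF_Task 5=23, EF_Task 6=26, EF_Task 7=31, EF_Task 8=21, EF_Task 9=25) = 31; EF_Task 10 = 31+9 = 40
Expected project duration μ = 40 days. Critical path: Task 2 → Task 3 → Task 7 → Task 10.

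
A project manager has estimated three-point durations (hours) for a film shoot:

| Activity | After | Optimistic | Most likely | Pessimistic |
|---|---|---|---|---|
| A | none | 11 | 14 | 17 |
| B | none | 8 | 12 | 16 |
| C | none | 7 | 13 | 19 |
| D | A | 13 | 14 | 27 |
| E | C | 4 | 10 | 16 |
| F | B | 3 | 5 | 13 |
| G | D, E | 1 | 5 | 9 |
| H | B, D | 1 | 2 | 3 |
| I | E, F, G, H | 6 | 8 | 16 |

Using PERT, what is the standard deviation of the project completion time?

te_A = (11 + 4·14 + 17)/6 = 84/6 = 14; σ²_A = ((17−11)/6)² = 1.000
te_B = (8 + 4·12 + 16)/6 = 72/6 = 12; σ²_B = ((16−8)/6)² = 1.778
te_C = (7 + 4·13 + 19)/6 = 78/6 = 13; σ²_C = ((19−7)/6)² = 4.000
te_D = (13 + 4·14 + 27)/6 = 96/6 = 16; σ²_D = ((27−13)/6)² = 5.444
te_E = (4 + 4·10 + 16)/6 = 60/6 = 10; σ²_E = ((16−4)/6)² = 4.000
te_F = (3 + 4·5 + 13)/6 = 36/6 = 6; σ²_F = ((13−3)/6)² = 2.778
te_G = (1 + 4·5 + 9)/6 = 30/6 = 5; σ²_G = ((9−1)/6)² = 1.778
te_H = (1 + 4·2 + 3)/6 = 12/6 = 2; σ²_H = ((3−1)/6)² = 0.111
te_I = (6 + 4·8 + 16)/6 = 54/6 = 9; σ²_I = ((16−6)/6)² = 2.778

Forward pass:
ES_A = 0; EF_A = 14
ES_B = 0; EF_B = 12
ES_C = 0; EF_C = 13
ES_D = 14; EF_D = 14+16 = 30
ES_E = 13; EF_E = 13+10 = 23
ES_F = 12; EF_F = 12+6 = 18
ES_G = max(EF_D=30, EF_E=23) = 30; EF_G = 30+5 = 35
ES_H = max(EF_B=12, EF_D=30) = 30; EF_H = 30+2 = 32
ES_I = max(EF_E=23, EF_F=18, EF_G=35, EF_H=32) = 35; EF_I = 35+9 = 44
Expected project duration μ = 44 hours. Critical path: A → D → G → I.

Variance along critical path = 1.000 + 5.444 + 1.778 + 2.778 = 11.000
σ = √11.000 = 3.317 hours

3.32 hours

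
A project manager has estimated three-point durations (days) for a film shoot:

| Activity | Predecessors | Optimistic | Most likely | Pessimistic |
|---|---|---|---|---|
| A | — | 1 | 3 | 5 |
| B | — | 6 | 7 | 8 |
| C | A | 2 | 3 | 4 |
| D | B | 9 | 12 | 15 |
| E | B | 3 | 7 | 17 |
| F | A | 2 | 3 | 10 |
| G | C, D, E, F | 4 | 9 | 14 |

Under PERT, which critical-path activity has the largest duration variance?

te_A = (1 + 4·3 + 5)/6 = 18/6 = 3; σ²_A = ((5−1)/6)² = 0.444
te_B = (6 + 4·7 + 8)/6 = 42/6 = 7; σ²_B = ((8−6)/6)² = 0.111
te_C = (2 + 4·3 + 4)/6 = 18/6 = 3; σ²_C = ((4−2)/6)² = 0.111
te_D = (9 + 4·12 + 15)/6 = 72/6 = 12; σ²_D = ((15−9)/6)² = 1.000
te_E = (3 + 4·7 + 17)/6 = 48/6 = 8; σ²_E = ((17−3)/6)² = 5.444
te_F = (2 + 4·3 + 10)/6 = 24/6 = 4; σ²_F = ((10−2)/6)² = 1.778
te_G = (4 + 4·9 + 14)/6 = 54/6 = 9; σ²_G = ((14−4)/6)² = 2.778

Forward pass:
ES_A = 0; EF_A = 3
ES_B = 0; EF_B = 7
ES_C = 3; EF_C = 3+3 = 6
ES_D = 7; EF_D = 7+12 = 19
ES_E = 7; EF_E = 7+8 = 15
ES_F = 3; EF_F = 3+4 = 7
ES_G = max(EF_C=6, EF_D=19, EF_E=15, EF_F=7) = 19; EF_G = 19+9 = 28
Expected project duration μ = 28 days. Critical path: B → D → G.

Variances on critical path: σ²_B=0.111, σ²_D=1.000, σ²_G=2.778.
Largest is σ²_G = 2.778.

G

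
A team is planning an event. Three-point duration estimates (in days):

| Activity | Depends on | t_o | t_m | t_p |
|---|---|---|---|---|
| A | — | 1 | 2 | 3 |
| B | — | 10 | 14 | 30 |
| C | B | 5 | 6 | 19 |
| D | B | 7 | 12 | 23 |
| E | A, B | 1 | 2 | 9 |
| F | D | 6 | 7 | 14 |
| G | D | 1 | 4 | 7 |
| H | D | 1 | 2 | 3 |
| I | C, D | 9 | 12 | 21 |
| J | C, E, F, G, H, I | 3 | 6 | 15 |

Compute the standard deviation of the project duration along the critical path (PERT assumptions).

5.12 days

te_A = (1 + 4·2 + 3)/6 = 12/6 = 2; σ²_A = ((3−1)/6)² = 0.111
te_B = (10 + 4·14 + 30)/6 = 96/6 = 16; σ²_B = ((30−10)/6)² = 11.111
te_C = (5 + 4·6 + 19)/6 = 48/6 = 8; σ²_C = ((19−5)/6)² = 5.444
te_D = (7 + 4·12 + 23)/6 = 78/6 = 13; σ²_D = ((23−7)/6)² = 7.111
te_E = (1 + 4·2 + 9)/6 = 18/6 = 3; σ²_E = ((9−1)/6)² = 1.778
te_F = (6 + 4·7 + 14)/6 = 48/6 = 8; σ²_F = ((14−6)/6)² = 1.778
te_G = (1 + 4·4 + 7)/6 = 24/6 = 4; σ²_G = ((7−1)/6)² = 1.000
te_H = (1 + 4·2 + 3)/6 = 12/6 = 2; σ²_H = ((3−1)/6)² = 0.111
te_I = (9 + 4·12 + 21)/6 = 78/6 = 13; σ²_I = ((21−9)/6)² = 4.000
te_J = (3 + 4·6 + 15)/6 = 42/6 = 7; σ²_J = ((15−3)/6)² = 4.000

Forward pass:
ES_A = 0; EF_A = 2
ES_B = 0; EF_B = 16
ES_C = 16; EF_C = 16+8 = 24
ES_D = 16; EF_D = 16+13 = 29
ES_E = max(EF_A=2, EF_B=16) = 16; EF_E = 16+3 = 19
ES_F = 29; EF_F = 29+8 = 37
ES_G = 29; EF_G = 29+4 = 33
ES_H = 29; EF_H = 29+2 = 31
ES_I = max(EF_C=24, EF_D=29) = 29; EF_I = 29+13 = 42
ES_J = max(EF_C=24, EF_E=19, EF_F=37, EF_G=33, EF_H=31, EF_I=42) = 42; EF_J = 42+7 = 49
Expected project duration μ = 49 days. Critical path: B → D → I → J.

Variance along critical path = 11.111 + 7.111 + 4.000 + 4.000 = 26.222
σ = √26.222 = 5.121 days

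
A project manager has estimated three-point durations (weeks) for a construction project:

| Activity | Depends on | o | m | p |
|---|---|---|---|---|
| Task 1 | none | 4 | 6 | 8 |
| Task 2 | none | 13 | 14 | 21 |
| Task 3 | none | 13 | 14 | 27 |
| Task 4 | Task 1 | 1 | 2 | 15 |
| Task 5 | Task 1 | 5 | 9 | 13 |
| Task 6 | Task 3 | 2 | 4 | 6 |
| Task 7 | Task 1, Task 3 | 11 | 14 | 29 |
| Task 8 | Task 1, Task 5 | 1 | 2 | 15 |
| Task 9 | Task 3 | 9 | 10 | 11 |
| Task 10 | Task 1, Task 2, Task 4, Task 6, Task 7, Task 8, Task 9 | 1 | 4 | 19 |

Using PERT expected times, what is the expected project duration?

te_Task 1 = (4 + 4·6 + 8)/6 = 36/6 = 6
te_Task 2 = (13 + 4·14 + 21)/6 = 90/6 = 15
te_Task 3 = (13 + 4·14 + 27)/6 = 96/6 = 16
te_Task 4 = (1 + 4·2 + 15)/6 = 24/6 = 4
te_Task 5 = (5 + 4·9 + 13)/6 = 54/6 = 9
te_Task 6 = (2 + 4·4 + 6)/6 = 24/6 = 4
te_Task 7 = (11 + 4·14 + 29)/6 = 96/6 = 16
te_Task 8 = (1 + 4·2 + 15)/6 = 24/6 = 4
te_Task 9 = (9 + 4·10 + 11)/6 = 60/6 = 10
te_Task 10 = (1 + 4·4 + 19)/6 = 36/6 = 6

Forward pass:
ES_Task 1 = 0; EF_Task 1 = 6
ES_Task 2 = 0; EF_Task 2 = 15
ES_Task 3 = 0; EF_Task 3 = 16
ES_Task 4 = 6; EF_Task 4 = 6+4 = 10
ES_Task 5 = 6; EF_Task 5 = 6+9 = 15
ES_Task 6 = 16; EF_Task 6 = 16+4 = 20
ES_Task 7 = max(EF_Task 1=6, EF_Task 3=16) = 16; EF_Task 7 = 16+16 = 32
ES_Task 8 = max(EF_Task 1=6, EF_Task 5=15) = 15; EF_Task 8 = 15+4 = 19
ES_Task 9 = 16; EF_Task 9 = 16+10 = 26
ES_Task 10 = max(EF_Task 1=6, EF_Task 2=15, EF_Task 4=10, EF_Task 6=20, EF_Task 7=32, EF_Task 8=19, EF_Task 9=26) = 32; EF_Task 10 = 32+6 = 38
Expected project duration μ = 38 weeks. Critical path: Task 3 → Task 7 → Task 10.

38 weeks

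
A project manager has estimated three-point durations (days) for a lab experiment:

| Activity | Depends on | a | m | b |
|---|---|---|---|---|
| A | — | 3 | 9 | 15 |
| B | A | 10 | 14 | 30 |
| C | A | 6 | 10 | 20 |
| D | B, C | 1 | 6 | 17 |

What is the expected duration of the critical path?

32 days

te_A = (3 + 4·9 + 15)/6 = 54/6 = 9
te_B = (10 + 4·14 + 30)/6 = 96/6 = 16
te_C = (6 + 4·10 + 20)/6 = 66/6 = 11
te_D = (1 + 4·6 + 17)/6 = 42/6 = 7

Forward pass:
ES_A = 0; EF_A = 9
ES_B = 9; EF_B = 9+16 = 25
ES_C = 9; EF_C = 9+11 = 20
ES_D = max(EF_B=25, EF_C=20) = 25; EF_D = 25+7 = 32
Expected project duration μ = 32 days. Critical path: A → B → D.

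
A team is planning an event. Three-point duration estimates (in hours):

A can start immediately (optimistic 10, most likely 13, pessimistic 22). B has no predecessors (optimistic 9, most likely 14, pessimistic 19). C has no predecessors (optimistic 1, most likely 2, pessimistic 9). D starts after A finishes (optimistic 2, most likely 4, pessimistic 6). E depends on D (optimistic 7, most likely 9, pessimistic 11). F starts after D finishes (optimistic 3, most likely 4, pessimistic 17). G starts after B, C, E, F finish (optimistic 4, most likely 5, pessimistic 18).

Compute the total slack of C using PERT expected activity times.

24 hours

te_A = (10 + 4·13 + 22)/6 = 84/6 = 14
te_B = (9 + 4·14 + 19)/6 = 84/6 = 14
te_C = (1 + 4·2 + 9)/6 = 18/6 = 3
te_D = (2 + 4·4 + 6)/6 = 24/6 = 4
te_E = (7 + 4·9 + 11)/6 = 54/6 = 9
te_F = (3 + 4·4 + 17)/6 = 36/6 = 6
te_G = (4 + 4·5 + 18)/6 = 42/6 = 7

Forward pass:
ES_A = 0; EF_A = 14
ES_B = 0; EF_B = 14
ES_C = 0; EF_C = 3
ES_D = 14; EF_D = 14+4 = 18
ES_E = 18; EF_E = 18+9 = 27
ES_F = 18; EF_F = 18+6 = 24
ES_G = max(EF_B=14, EF_C=3, EF_E=27, EF_F=24) = 27; EF_G = 27+7 = 34
Expected project duration μ = 34 hours. Critical path: A → D → E → G.

Backward pass:
LF_G = 34; LS_G = 34−7 = 27
LF_F = LS_G = 27; LS_F = 27−6 = 21
LF_E = LS_G = 27; LS_E = 27−9 = 18
LF_D = min(LS_E=18, LS_F=21) = 18; LS_D = 18−4 = 14
LF_C = LS_G = 27; LS_C = 27−3 = 24
LF_B = LS_G = 27; LS_B = 27−14 = 13
LF_A = LS_D = 14; LS_A = 14−14 = 0
Slack_C = LS_C − ES_C = 24 − 0 = 24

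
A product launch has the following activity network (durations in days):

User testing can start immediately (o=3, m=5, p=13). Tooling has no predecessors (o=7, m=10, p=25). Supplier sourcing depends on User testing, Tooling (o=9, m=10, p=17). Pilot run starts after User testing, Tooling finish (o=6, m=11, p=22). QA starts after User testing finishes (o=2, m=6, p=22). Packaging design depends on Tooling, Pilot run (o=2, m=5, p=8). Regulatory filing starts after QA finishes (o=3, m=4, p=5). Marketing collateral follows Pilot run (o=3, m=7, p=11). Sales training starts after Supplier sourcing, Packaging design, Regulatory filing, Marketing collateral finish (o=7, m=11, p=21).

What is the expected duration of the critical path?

te_User testing = (3 + 4·5 + 13)/6 = 36/6 = 6
te_Tooling = (7 + 4·10 + 25)/6 = 72/6 = 12
te_Supplier sourcing = (9 + 4·10 + 17)/6 = 66/6 = 11
te_Pilot run = (6 + 4·11 + 22)/6 = 72/6 = 12
te_QA = (2 + 4·6 + 22)/6 = 48/6 = 8
te_Packaging design = (2 + 4·5 + 8)/6 = 30/6 = 5
te_Regulatory filing = (3 + 4·4 + 5)/6 = 24/6 = 4
te_Marketing collateral = (3 + 4·7 + 11)/6 = 42/6 = 7
te_Sales training = (7 + 4·11 + 21)/6 = 72/6 = 12

Forward pass:
ES_User testing = 0; EF_User testing = 6
ES_Tooling = 0; EF_Tooling = 12
ES_Supplier sourcing = max(EF_User testing=6, EF_Tooling=12) = 12; EF_Supplier sourcing = 12+11 = 23
ES_Pilot run = max(EF_User testing=6, EF_Tooling=12) = 12; EF_Pilot run = 12+12 = 24
ES_QA = 6; EF_QA = 6+8 = 14
ES_Packaging design = max(EF_Tooling=12, EF_Pilot run=24) = 24; EF_Packaging design = 24+5 = 29
ES_Regulatory filing = 14; EF_Regulatory filing = 14+4 = 18
ES_Marketing collateral = 24; EF_Marketing collateral = 24+7 = 31
ES_Sales training = max(EF_Supplier sourcing=23, EF_Packaging design=29, EF_Regulatory filing=18, EF_Marketing collateral=31) = 31; EF_Sales training = 31+12 = 43
Expected project duration μ = 43 days. Critical path: Tooling → Pilot run → Marketing collateral → Sales training.

43 days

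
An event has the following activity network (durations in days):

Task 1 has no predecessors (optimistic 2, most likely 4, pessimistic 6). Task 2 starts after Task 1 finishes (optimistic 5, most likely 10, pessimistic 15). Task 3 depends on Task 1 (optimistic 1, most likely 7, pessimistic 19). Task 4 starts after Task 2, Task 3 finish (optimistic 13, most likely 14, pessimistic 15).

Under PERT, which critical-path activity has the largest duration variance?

te_Task 1 = (2 + 4·4 + 6)/6 = 24/6 = 4; σ²_Task 1 = ((6−2)/6)² = 0.444
te_Task 2 = (5 + 4·10 + 15)/6 = 60/6 = 10; σ²_Task 2 = ((15−5)/6)² = 2.778
te_Task 3 = (1 + 4·7 + 19)/6 = 48/6 = 8; σ²_Task 3 = ((19−1)/6)² = 9.000
te_Task 4 = (13 + 4·14 + 15)/6 = 84/6 = 14; σ²_Task 4 = ((15−13)/6)² = 0.111

Forward pass:
ES_Task 1 = 0; EF_Task 1 = 4
ES_Task 2 = 4; EF_Task 2 = 4+10 = 14
ES_Task 3 = 4; EF_Task 3 = 4+8 = 12
ES_Task 4 = max(EF_Task 2=14, EF_Task 3=12) = 14; EF_Task 4 = 14+14 = 28
Expected project duration μ = 28 days. Critical path: Task 1 → Task 2 → Task 4.

Variances on critical path: σ²_Task 1=0.444, σ²_Task 2=2.778, σ²_Task 4=0.111.
Largest is σ²_Task 2 = 2.778.

Task 2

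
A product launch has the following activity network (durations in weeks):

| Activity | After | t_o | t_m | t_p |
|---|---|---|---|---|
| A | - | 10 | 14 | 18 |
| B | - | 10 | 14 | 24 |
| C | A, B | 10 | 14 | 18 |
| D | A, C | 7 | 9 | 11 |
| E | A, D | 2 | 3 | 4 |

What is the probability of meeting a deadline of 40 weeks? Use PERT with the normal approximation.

0.360

te_A = (10 + 4·14 + 18)/6 = 84/6 = 14; σ²_A = ((18−10)/6)² = 1.778
te_B = (10 + 4·14 + 24)/6 = 90/6 = 15; σ²_B = ((24−10)/6)² = 5.444
te_C = (10 + 4·14 + 18)/6 = 84/6 = 14; σ²_C = ((18−10)/6)² = 1.778
te_D = (7 + 4·9 + 11)/6 = 54/6 = 9; σ²_D = ((11−7)/6)² = 0.444
te_E = (2 + 4·3 + 4)/6 = 18/6 = 3; σ²_E = ((4−2)/6)² = 0.111

Forward pass:
ES_A = 0; EF_A = 14
ES_B = 0; EF_B = 15
ES_C = max(EF_A=14, EF_B=15) = 15; EF_C = 15+14 = 29
ES_D = max(EF_A=14, EF_C=29) = 29; EF_D = 29+9 = 38
ES_E = max(EF_A=14, EF_D=38) = 38; EF_E = 38+3 = 41
Expected project duration μ = 41 weeks. Critical path: B → C → D → E.

Variance along critical path = 5.444 + 1.778 + 0.444 + 0.111 = 7.778; σ = √7.778 = 2.789 weeks.
Z = (40 − 41) / 2.789 = -0.359
P(T ≤ 40) = Φ(-0.359) ≈ 0.360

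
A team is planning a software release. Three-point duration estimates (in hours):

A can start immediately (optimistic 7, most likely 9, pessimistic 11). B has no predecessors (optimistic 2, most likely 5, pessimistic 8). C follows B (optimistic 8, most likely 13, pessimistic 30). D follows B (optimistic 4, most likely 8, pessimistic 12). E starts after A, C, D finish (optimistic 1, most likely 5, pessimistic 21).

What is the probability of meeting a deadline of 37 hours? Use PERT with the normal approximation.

te_A = (7 + 4·9 + 11)/6 = 54/6 = 9; σ²_A = ((11−7)/6)² = 0.444
te_B = (2 + 4·5 + 8)/6 = 30/6 = 5; σ²_B = ((8−2)/6)² = 1.000
te_C = (8 + 4·13 + 30)/6 = 90/6 = 15; σ²_C = ((30−8)/6)² = 13.444
te_D = (4 + 4·8 + 12)/6 = 48/6 = 8; σ²_D = ((12−4)/6)² = 1.778
te_E = (1 + 4·5 + 21)/6 = 42/6 = 7; σ²_E = ((21−1)/6)² = 11.111

Forward pass:
ES_A = 0; EF_A = 9
ES_B = 0; EF_B = 5
ES_C = 5; EF_C = 5+15 = 20
ES_D = 5; EF_D = 5+8 = 13
ES_E = max(EF_A=9, EF_C=20, EF_D=13) = 20; EF_E = 20+7 = 27
Expected project duration μ = 27 hours. Critical path: B → C → E.

Variance along critical path = 1.000 + 13.444 + 11.111 = 25.556; σ = √25.556 = 5.055 hours.
Z = (37 − 27) / 5.055 = 1.978
P(T ≤ 37) = Φ(1.978) ≈ 0.976

0.976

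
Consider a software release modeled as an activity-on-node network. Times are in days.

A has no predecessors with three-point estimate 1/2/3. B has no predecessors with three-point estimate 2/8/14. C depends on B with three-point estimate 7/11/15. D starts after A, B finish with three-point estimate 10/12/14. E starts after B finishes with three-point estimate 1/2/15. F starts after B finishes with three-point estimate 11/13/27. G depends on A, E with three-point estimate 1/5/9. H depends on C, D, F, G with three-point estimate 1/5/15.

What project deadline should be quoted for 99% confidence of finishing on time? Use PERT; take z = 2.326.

38.5 days

te_A = (1 + 4·2 + 3)/6 = 12/6 = 2; σ²_A = ((3−1)/6)² = 0.111
te_B = (2 + 4·8 + 14)/6 = 48/6 = 8; σ²_B = ((14−2)/6)² = 4.000
te_C = (7 + 4·11 + 15)/6 = 66/6 = 11; σ²_C = ((15−7)/6)² = 1.778
te_D = (10 + 4·12 + 14)/6 = 72/6 = 12; σ²_D = ((14−10)/6)² = 0.444
te_E = (1 + 4·2 + 15)/6 = 24/6 = 4; σ²_E = ((15−1)/6)² = 5.444
te_F = (11 + 4·13 + 27)/6 = 90/6 = 15; σ²_F = ((27−11)/6)² = 7.111
te_G = (1 + 4·5 + 9)/6 = 30/6 = 5; σ²_G = ((9−1)/6)² = 1.778
te_H = (1 + 4·5 + 15)/6 = 36/6 = 6; σ²_H = ((15−1)/6)² = 5.444

Forward pass:
ES_A = 0; EF_A = 2
ES_B = 0; EF_B = 8
ES_C = 8; EF_C = 8+11 = 19
ES_D = max(EF_A=2, EF_B=8) = 8; EF_D = 8+12 = 20
ES_E = 8; EF_E = 8+4 = 12
ES_F = 8; EF_F = 8+15 = 23
ES_G = max(EF_A=2, EF_E=12) = 12; EF_G = 12+5 = 17
ES_H = max(EF_C=19, EF_D=20, EF_F=23, EF_G=17) = 23; EF_H = 23+6 = 29
Expected project duration μ = 29 days. Critical path: B → F → H.

Variance along critical path = 4.000 + 7.111 + 5.444 = 16.556; σ = 4.069 days.
D = μ + z·σ = 29 + 2.326·4.069 = 38.5 days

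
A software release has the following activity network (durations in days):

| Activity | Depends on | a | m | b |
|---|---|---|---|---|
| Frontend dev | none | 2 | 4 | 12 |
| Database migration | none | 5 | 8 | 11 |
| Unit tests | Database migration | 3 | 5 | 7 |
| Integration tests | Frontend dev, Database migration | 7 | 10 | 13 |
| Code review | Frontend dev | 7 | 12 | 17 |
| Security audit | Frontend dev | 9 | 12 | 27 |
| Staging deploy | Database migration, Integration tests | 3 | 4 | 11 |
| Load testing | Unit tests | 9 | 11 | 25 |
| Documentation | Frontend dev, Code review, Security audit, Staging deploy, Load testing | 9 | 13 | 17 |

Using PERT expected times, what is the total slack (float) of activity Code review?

te_Frontend dev = (2 + 4·4 + 12)/6 = 30/6 = 5
te_Database migration = (5 + 4·8 + 11)/6 = 48/6 = 8
te_Unit tests = (3 + 4·5 + 7)/6 = 30/6 = 5
te_Integration tests = (7 + 4·10 + 13)/6 = 60/6 = 10
te_Code review = (7 + 4·12 + 17)/6 = 72/6 = 12
te_Security audit = (9 + 4·12 + 27)/6 = 84/6 = 14
te_Staging deploy = (3 + 4·4 + 11)/6 = 30/6 = 5
te_Load testing = (9 + 4·11 + 25)/6 = 78/6 = 13
te_Documentation = (9 + 4·13 + 17)/6 = 78/6 = 13

Forward pass:
ES_Frontend dev = 0; EF_Frontend dev = 5
ES_Database migration = 0; EF_Database migration = 8
ES_Unit tests = 8; EF_Unit tests = 8+5 = 13
ES_Integration tests = max(EF_Frontend dev=5, EF_Database migration=8) = 8; EF_Integration tests = 8+10 = 18
ES_Code review = 5; EF_Code review = 5+12 = 17
ES_Security audit = 5; EF_Security audit = 5+14 = 19
ES_Staging deploy = max(EF_Database migration=8, EF_Integration tests=18) = 18; EF_Staging deploy = 18+5 = 23
ES_Load testing = 13; EF_Load testing = 13+13 = 26
ES_Documentation = max(EF_Frontend dev=5, EF_Code review=17, EF_Security audit=19, EF_Staging deploy=23, EF_Load testing=26) = 26; EF_Documentation = 26+13 = 39
Expected project duration μ = 39 days. Critical path: Database migration → Unit tests → Load testing → Documentation.

Backward pass:
LF_Documentation = 39; LS_Documentation = 39−13 = 26
LF_Load testing = LS_Documentation = 26; LS_Load testing = 26−13 = 13
LF_Staging deploy = LS_Documentation = 26; LS_Staging deploy = 26−5 = 21
LF_Security audit = LS_Documentation = 26; LS_Security audit = 26−14 = 12
LF_Code review = LS_Documentation = 26; LS_Code review = 26−12 = 14
LF_Integration tests = LS_Staging deploy = 21; LS_Integration tests = 21−10 = 11
LF_Unit tests = LS_Load testing = 13; LS_Unit tests = 13−5 = 8
LF_Database migration = min(LS_Unit tests=8, LS_Integration tests=11, LS_Staging deploy=21) = 8; LS_Database migration = 8−8 = 0
LF_Frontend dev = min(LS_Integration tests=11, LS_Code review=14, LS_Security audit=12, LS_Documentation=26) = 11; LS_Frontend dev = 11−5 = 6
Slack_Code review = LS_Code review − ES_Code review = 14 − 5 = 9

9 days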